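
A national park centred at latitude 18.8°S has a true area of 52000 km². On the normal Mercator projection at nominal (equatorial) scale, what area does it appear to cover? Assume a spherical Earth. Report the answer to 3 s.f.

58000 km²

Mercator is conformal, so the point scale is isotropic: h = k = sec φ = 1/cos φ.
Areal scale = k² = sec²φ = 1/cos²(18.8°) = 1/0.9466² = 1.116.
Apparent area = 52000 × 1.116 ≈ 58000 km².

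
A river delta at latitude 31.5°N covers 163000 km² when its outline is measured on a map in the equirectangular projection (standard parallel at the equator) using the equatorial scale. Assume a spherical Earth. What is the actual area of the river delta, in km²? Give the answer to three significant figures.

For the equirectangular projection with φ₀ = 0 (plate carrée), h = 1 along meridians and k = sec φ along parallels.
Areal scale = h·k = 1 × sec φ; at 31.5°, h = 1.000, k = 1.173, so h·k = 1.173.
True area = apparent / (areal scale) = 163000 / 1.173 ≈ 139000 km².

139000 km²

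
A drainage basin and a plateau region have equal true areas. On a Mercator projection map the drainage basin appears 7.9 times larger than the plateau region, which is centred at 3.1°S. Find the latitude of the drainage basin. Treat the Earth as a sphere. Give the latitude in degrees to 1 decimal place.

69.2°

On Mercator, (apparent₁)/(apparent₂) = sec²φ₁ / sec²φ₂ when true areas are equal.
cos²φ₂ / cos²φ₁ = 7.9  ⇒  cos φ₁ = cos 3.1° / √7.9 = 0.9985/2.811 = 0.3553.
φ₁ = arccos(0.3553) ≈ 69.2°.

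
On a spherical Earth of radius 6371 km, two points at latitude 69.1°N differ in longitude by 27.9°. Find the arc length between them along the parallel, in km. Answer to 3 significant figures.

1110 km

Arc length along a parallel = R cos φ · Δλ (with Δλ in radians).
= 6371 × cos 69.1° × (27.9° × π/180) = 6371 × 0.3567 × 0.4869 ≈ 1110 km.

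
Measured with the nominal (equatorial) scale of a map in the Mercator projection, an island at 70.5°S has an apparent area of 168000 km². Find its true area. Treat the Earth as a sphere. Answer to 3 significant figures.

18700 km²

The Mercator projection is conformal; its linear scale factor is the same in every direction and equals sec φ = 1/cos φ.
Areal scale = k² = sec²φ = 1/cos²(70.5°) = 1/0.3338² = 8.974.
True area = apparent / (areal scale) = 168000 / 8.974 ≈ 18700 km².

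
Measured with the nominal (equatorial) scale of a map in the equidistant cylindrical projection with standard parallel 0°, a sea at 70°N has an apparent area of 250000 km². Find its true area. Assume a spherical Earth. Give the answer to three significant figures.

85500 km²

For the equirectangular projection with φ₀ = 0 (plate carrée), h = 1 along meridians and k = sec φ along parallels.
Areal scale = h·k = 1 × sec φ; at 70°, h = 1.000, k = 2.924, so h·k = 2.924.
True area = apparent / (areal scale) = 250000 / 2.924 ≈ 85500 km².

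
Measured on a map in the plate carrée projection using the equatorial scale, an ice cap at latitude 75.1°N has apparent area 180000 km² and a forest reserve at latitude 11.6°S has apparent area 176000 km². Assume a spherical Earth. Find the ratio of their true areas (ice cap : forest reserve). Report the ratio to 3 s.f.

Plate carrée has h = 1 and k = sec φ, giving areal scale sec φ; true area = (apparent area) · cos φ.
True area of ice cap: 180000 × cos(75.1°) = 180000 × 0.2571 = 46280 km².
True area of forest reserve: 176000 × cos(11.6°) = 176000 × 0.9796 = 172400 km².
Ratio = 46280 / 172400 ≈ 0.268.

0.268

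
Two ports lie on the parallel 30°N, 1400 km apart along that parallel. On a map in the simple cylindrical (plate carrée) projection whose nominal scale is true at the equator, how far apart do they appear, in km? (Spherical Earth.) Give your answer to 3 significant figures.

In the plate carrée (x = Rλ, y = Rφ), meridians are true-scale (h = 1) and parallels are stretched by k = sec φ.
Along the parallel, k = sec 30° = 1/0.8660 = 1.155.
Map distance = 1400 × 1.155 ≈ 1620 km.

1620 km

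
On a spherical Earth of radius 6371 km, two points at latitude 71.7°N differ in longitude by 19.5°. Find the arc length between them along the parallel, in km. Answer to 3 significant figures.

681 km

Arc length along a parallel = R cos φ · Δλ (with Δλ in radians).
= 6371 × cos 71.7° × (19.5° × π/180) = 6371 × 0.3140 × 0.3403 ≈ 681 km.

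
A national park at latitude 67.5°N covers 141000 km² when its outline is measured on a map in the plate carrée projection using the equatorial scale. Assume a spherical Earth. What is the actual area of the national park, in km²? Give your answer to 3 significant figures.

54000 km²

In the plate carrée (x = Rλ, y = Rφ), meridians are true-scale (h = 1) and parallels are stretched by k = sec φ.
Areal scale = h·k = 1 × sec φ; at 67.5°, h = 1.000, k = 2.613, so h·k = 2.613.
True area = apparent / (areal scale) = 141000 / 2.613 ≈ 54000 km².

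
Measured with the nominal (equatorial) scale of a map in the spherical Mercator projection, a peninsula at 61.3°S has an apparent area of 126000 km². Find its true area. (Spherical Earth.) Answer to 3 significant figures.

29100 km²

For Mercator, h = k = sec φ (a conformal cylindrical projection has a single point scale, 1/cos φ).
Areal scale = k² = sec²φ = 1/cos²(61.3°) = 1/0.4802² = 4.336.
True area = apparent / (areal scale) = 126000 / 4.336 ≈ 29100 km².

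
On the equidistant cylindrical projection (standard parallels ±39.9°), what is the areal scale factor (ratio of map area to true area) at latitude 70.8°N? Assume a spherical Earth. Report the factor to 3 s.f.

In the equirectangular projection with standard parallel φ₀ = 39.9° (x = Rλ cos φ₀, y = Rφ), meridians are true-scale (h = 1) and the parallel scale is k = cos φ₀ / cos φ.
Areal scale = h·k = 1 × cos φ₀ / cos φ; at 70.8°, h = 1.000, k = 2.333, so h·k = 2.333.

2.33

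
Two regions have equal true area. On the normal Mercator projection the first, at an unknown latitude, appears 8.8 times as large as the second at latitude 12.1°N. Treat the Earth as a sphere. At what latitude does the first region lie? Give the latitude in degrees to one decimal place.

70.8°

On Mercator, (apparent₁)/(apparent₂) = sec²φ₁ / sec²φ₂ when true areas are equal.
cos²φ₂ / cos²φ₁ = 8.8  ⇒  cos φ₁ = cos 12.1° / √8.8 = 0.9778/2.966 = 0.3296.
φ₁ = arccos(0.3296) ≈ 70.8°.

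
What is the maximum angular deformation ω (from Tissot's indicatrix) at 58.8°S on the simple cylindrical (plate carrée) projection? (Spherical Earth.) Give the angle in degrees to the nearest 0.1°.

Plate carrée maps x = Rλ, y = Rφ. The meridian scale is h = 1 and the parallel scale is k = 1/cos φ = sec φ.
At 58.8°: h = 1.000, k = 1.930; principal scales a = 1.930, b = 1.000.
sin(ω/2) = (a − b)/(a + b) = 0.9304/2.930 = 0.3175, so ω = 2 arcsin(0.3175) ≈ 37.0°.

37.0°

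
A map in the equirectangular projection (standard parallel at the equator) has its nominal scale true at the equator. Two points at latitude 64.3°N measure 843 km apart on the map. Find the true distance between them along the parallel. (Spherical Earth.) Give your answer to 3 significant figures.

Plate carrée maps x = Rλ, y = Rφ. The meridian scale is h = 1 and the parallel scale is k = 1/cos φ = sec φ.
Along the parallel at 64.3°, map distances are exaggerated by k = sec 64.3° = 2.306.
True distance = 843 / 2.306 = 843 × cos 64.3° ≈ 366 km.

366 km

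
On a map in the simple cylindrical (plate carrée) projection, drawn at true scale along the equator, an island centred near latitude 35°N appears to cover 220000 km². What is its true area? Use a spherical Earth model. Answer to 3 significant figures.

180000 km²

For the equirectangular projection with φ₀ = 0 (plate carrée), h = 1 along meridians and k = sec φ along parallels.
Areal scale = h·k = 1 × sec φ; at 35°, h = 1.000, k = 1.221, so h·k = 1.221.
True area = apparent / (areal scale) = 220000 / 1.221 ≈ 180000 km².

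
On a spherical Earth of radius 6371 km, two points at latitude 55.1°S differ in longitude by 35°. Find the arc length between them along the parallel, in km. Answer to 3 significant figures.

2230 km

Arc length along a parallel = R cos φ · Δλ (with Δλ in radians).
= 6371 × cos 55.1° × (35° × π/180) = 6371 × 0.5721 × 0.6109 ≈ 2230 km.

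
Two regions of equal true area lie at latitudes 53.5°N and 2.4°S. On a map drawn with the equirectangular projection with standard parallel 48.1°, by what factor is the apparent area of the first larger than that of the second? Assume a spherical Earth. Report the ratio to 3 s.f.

1.68

The equidistant cylindrical projection with φ₀ = 48.1° has h = 1 (meridians true) and k = cos φ₀ / cos φ along parallels.
Areal scale at 53.5°: h·k = 1.000 × 1.123 = 1.123.
Areal scale at 2.4°: h·k = 1.000 × 0.6684 = 0.6684.
Ratio = 1.123/0.6684 ≈ 1.68.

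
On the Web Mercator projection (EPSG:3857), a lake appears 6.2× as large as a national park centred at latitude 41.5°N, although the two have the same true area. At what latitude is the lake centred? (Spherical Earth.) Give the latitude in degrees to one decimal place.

On Mercator, (apparent₁)/(apparent₂) = sec²φ₁ / sec²φ₂ when true areas are equal.
cos²φ₂ / cos²φ₁ = 6.2  ⇒  cos φ₁ = cos 41.5° / √6.2 = 0.7490/2.490 = 0.3008.
φ₁ = arccos(0.3008) ≈ 72.5°.

72.5°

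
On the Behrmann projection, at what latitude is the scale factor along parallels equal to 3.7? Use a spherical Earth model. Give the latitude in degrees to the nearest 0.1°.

Behrmann is a cylindrical equal-area projection with standard parallels at ±30°. A cylindrical equal-area projection with standard parallel φ₀ has meridian scale h = cos φ / cos φ₀ and parallel scale k = cos φ₀ / cos φ (so areas are preserved, h·k = 1).
k = cos φ₀ / cos φ = 3.7  ⇒  cos φ = cos 30° / 3.7 = 0.2341.
φ = arccos(0.2341) ≈ 76.5°.

76.5°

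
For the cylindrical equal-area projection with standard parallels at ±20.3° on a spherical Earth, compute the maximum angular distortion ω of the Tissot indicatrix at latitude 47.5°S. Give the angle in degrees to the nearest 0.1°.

36.9°

Cylindrical equal-area (φ₀ = 20.3°): h = cos φ / cos 20.3° along meridians, k = cos 20.3° / cos φ along parallels; h·k = 1.
At 47.5°: h = 0.7203, k = 1.388; principal scales a = 1.388, b = 0.7203.
sin(ω/2) = (a − b)/(a + b) = 0.6679/2.109 = 0.3168, so ω = 2 arcsin(0.3168) ≈ 36.9°.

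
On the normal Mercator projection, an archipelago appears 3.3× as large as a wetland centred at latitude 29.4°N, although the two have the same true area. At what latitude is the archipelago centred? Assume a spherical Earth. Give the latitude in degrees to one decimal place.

For equal true areas on Mercator, apparent areas scale as sec²φ, so the ratio is cos²φ₂ / cos²φ₁.
cos²φ₂ / cos²φ₁ = 3.3  ⇒  cos φ₁ = cos 29.4° / √3.3 = 0.8712/1.817 = 0.4796.
φ₁ = arccos(0.4796) ≈ 61.3°.

61.3°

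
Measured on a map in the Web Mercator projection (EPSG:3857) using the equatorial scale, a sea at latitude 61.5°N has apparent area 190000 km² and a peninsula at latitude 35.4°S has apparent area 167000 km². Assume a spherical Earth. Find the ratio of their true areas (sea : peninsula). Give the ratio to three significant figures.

0.390

On Mercator the areal scale is sec²φ, so true area = apparent × cos²φ.
True area of sea: 190000 × cos²(61.5°) = 190000 × 0.2277 = 43260 km².
True area of peninsula: 167000 × cos²(35.4°) = 167000 × 0.6644 = 111000 km².
Ratio = 43260 / 111000 ≈ 0.390.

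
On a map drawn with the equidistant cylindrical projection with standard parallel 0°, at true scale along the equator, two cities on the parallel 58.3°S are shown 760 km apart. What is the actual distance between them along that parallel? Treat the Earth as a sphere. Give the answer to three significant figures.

399 km

Plate carrée maps x = Rλ, y = Rφ. The meridian scale is h = 1 and the parallel scale is k = 1/cos φ = sec φ.
Along the parallel at 58.3°, map distances are exaggerated by k = sec 58.3° = 1.903.
True distance = 760 / 1.903 = 760 × cos 58.3° ≈ 399 km.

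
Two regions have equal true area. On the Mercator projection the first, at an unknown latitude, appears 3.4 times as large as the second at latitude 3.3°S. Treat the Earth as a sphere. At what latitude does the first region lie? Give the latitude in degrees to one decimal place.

57.2°

For equal true areas on Mercator, apparent areas scale as sec²φ, so the ratio is cos²φ₂ / cos²φ₁.
cos²φ₂ / cos²φ₁ = 3.4  ⇒  cos φ₁ = cos 3.3° / √3.4 = 0.9983/1.844 = 0.5414.
φ₁ = arccos(0.5414) ≈ 57.2°.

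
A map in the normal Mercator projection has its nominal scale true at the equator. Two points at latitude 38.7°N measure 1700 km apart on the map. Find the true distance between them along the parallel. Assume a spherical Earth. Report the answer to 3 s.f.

1330 km

The Mercator projection is conformal; its linear scale factor is the same in every direction and equals sec φ = 1/cos φ.
Along the parallel at 38.7°, map distances are exaggerated by k = sec 38.7° = 1.281.
True distance = 1700 / 1.281 = 1700 × cos 38.7° ≈ 1330 km.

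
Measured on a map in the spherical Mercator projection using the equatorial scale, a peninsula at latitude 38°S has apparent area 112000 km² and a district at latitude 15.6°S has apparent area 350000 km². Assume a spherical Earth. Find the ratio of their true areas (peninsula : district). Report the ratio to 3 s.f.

On Mercator the areal scale is sec²φ, so true area = apparent × cos²φ.
True area of peninsula: 112000 × cos²(38°) = 112000 × 0.6210 = 69550 km².
True area of district: 350000 × cos²(15.6°) = 350000 × 0.9277 = 324700 km².
Ratio = 69550 / 324700 ≈ 0.214.

0.214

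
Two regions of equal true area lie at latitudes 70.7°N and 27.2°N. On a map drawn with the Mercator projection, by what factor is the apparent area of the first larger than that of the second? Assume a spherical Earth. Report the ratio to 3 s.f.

Mercator is conformal with k = sec φ, so areal scale = k² = sec²φ.
At 70.7°: sec²(70.7°) = 1/0.3305² = 9.154.
At 27.2°: sec²(27.2°) = 1/0.8894² = 1.264.
Ratio = 9.154/1.264 = cos²(27.2°)/cos²(70.7°) ≈ 7.24.

7.24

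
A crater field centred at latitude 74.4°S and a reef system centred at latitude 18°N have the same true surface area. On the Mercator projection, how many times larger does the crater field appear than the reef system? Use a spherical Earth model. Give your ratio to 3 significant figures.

Mercator is conformal with k = sec φ, so areal scale = k² = sec²φ.
At 74.4°: sec²(74.4°) = 1/0.2689² = 13.83.
At 18°: sec²(18°) = 1/0.9511² = 1.106.
Ratio = 13.83/1.106 = cos²(18°)/cos²(74.4°) ≈ 12.5.

12.5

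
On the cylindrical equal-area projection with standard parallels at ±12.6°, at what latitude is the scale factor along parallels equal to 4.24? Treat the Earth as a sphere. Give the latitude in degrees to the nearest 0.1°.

A cylindrical equal-area projection with standard parallel φ₀ has meridian scale h = cos φ / cos φ₀ and parallel scale k = cos φ₀ / cos φ (so areas are preserved, h·k = 1).
k = cos φ₀ / cos φ = 4.24  ⇒  cos φ = cos 12.6° / 4.24 = 0.2302.
φ = arccos(0.2302) ≈ 76.7°.

76.7°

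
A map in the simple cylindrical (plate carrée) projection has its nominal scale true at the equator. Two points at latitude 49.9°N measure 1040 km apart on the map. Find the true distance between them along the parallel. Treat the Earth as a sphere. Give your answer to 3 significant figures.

In the plate carrée (x = Rλ, y = Rφ), meridians are true-scale (h = 1) and parallels are stretched by k = sec φ.
Along the parallel at 49.9°, map distances are exaggerated by k = sec 49.9° = 1.552.
True distance = 1040 / 1.552 = 1040 × cos 49.9° ≈ 670 km.

670 km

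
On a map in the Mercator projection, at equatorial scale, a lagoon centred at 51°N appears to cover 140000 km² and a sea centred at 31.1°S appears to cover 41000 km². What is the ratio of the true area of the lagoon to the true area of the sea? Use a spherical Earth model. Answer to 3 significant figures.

1.84

Mercator's areal exaggeration is sec²φ; hence true area = (apparent area) · cos²φ.
True area of lagoon: 140000 × cos²(51°) = 140000 × 0.3960 = 55450 km².
True area of sea: 41000 × cos²(31.1°) = 41000 × 0.7332 = 30060 km².
Ratio = 55450 / 30060 ≈ 1.84.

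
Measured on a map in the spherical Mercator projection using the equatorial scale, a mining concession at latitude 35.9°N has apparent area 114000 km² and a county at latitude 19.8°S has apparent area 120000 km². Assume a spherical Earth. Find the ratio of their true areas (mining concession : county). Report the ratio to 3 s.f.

Since Mercator area scale is 1/cos²φ, the true area equals the apparent area multiplied by cos²φ.
True area of mining concession: 114000 × cos²(35.9°) = 114000 × 0.6562 = 74800 km².
True area of county: 120000 × cos²(19.8°) = 120000 × 0.8853 = 106200 km².
Ratio = 74800 / 106200 ≈ 0.704.

0.704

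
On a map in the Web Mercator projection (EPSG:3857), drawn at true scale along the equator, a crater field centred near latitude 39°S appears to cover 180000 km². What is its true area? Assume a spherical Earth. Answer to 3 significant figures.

Mercator is conformal, so the point scale is isotropic: h = k = sec φ = 1/cos φ.
Areal scale = k² = sec²φ = 1/cos²(39°) = 1/0.7771² = 1.656.
True area = apparent / (areal scale) = 180000 / 1.656 ≈ 109000 km².

109000 km²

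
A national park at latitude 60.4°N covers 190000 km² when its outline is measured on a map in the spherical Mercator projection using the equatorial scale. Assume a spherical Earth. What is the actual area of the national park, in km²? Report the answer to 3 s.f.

46400 km²

Mercator is conformal, so the point scale is isotropic: h = k = sec φ = 1/cos φ.
Areal scale = k² = sec²φ = 1/cos²(60.4°) = 1/0.4939² = 4.099.
True area = apparent / (areal scale) = 190000 / 4.099 ≈ 46400 km².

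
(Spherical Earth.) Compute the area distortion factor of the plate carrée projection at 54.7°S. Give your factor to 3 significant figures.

1.73

Plate carrée maps x = Rλ, y = Rφ. The meridian scale is h = 1 and the parallel scale is k = 1/cos φ = sec φ.
Areal scale = h·k = 1 × sec φ; at 54.7°, h = 1.000, k = 1.731, so h·k = 1.731.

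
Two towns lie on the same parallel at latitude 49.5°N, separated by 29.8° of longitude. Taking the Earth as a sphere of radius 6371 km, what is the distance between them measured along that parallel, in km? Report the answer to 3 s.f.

2150 km

Arc length along a parallel = R cos φ · Δλ (with Δλ in radians).
= 6371 × cos 49.5° × (29.8° × π/180) = 6371 × 0.6494 × 0.5201 ≈ 2150 km.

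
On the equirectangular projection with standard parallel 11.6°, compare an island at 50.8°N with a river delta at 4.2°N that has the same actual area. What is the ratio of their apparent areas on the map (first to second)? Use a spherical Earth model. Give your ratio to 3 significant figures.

1.58

The equidistant cylindrical projection with φ₀ = 11.6° has h = 1 (meridians true) and k = cos φ₀ / cos φ along parallels.
Areal scale at 50.8°: h·k = 1.000 × 1.550 = 1.550.
Areal scale at 4.2°: h·k = 1.000 × 0.9822 = 0.9822.
Ratio = 1.550/0.9822 ≈ 1.58.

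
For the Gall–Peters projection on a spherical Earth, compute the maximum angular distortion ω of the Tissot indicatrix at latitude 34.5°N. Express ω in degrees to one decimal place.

Gall–Peters is a cylindrical equal-area projection with standard parallels at ±45°. Cylindrical equal-area (φ₀ = 45°): h = cos φ / cos 45° along meridians, k = cos 45° / cos φ along parallels; h·k = 1.
At 34.5°: h = 1.165, k = 0.8580; principal scales a = 1.165, b = 0.8580.
sin(ω/2) = (a − b)/(a + b) = 0.3075/2.023 = 0.1520, so ω = 2 arcsin(0.1520) ≈ 17.5°.

17.5°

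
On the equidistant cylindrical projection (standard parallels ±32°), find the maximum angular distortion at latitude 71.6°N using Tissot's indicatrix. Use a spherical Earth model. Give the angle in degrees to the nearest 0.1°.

54.5°

With standard parallel φ₀ = 32°, the equirectangular projection gives x = Rλ cos φ₀, y = Rφ, so h = 1 and k = cos 32° / cos φ.
At 71.6°: h = 1.000, k = 2.687; principal scales a = 2.687, b = 1.000.
sin(ω/2) = (a − b)/(a + b) = 1.687/3.687 = 0.4575, so ω = 2 arcsin(0.4575) ≈ 54.5°.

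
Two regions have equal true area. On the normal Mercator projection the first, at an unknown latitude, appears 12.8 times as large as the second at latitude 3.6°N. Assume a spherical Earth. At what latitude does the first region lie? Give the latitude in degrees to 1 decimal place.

73.8°

For equal true areas on Mercator, apparent areas scale as sec²φ, so the ratio is cos²φ₂ / cos²φ₁.
cos²φ₂ / cos²φ₁ = 12.8  ⇒  cos φ₁ = cos 3.6° / √12.8 = 0.9980/3.578 = 0.2790.
φ₁ = arccos(0.2790) ≈ 73.8°.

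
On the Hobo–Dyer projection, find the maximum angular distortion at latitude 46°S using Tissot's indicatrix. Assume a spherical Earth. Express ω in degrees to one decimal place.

15.2°

The Hobo–Dyer projection is cylindrical equal-area with φ₀ = 37.5°. For cylindrical equal-area with standard parallel φ₀, h = cos φ / cos φ₀ and k = cos φ₀ / cos φ, so h·k = 1.
At 46°: h = 0.8756, k = 1.142; principal scales a = 1.142, b = 0.8756.
sin(ω/2) = (a − b)/(a + b) = 0.2665/2.018 = 0.1321, so ω = 2 arcsin(0.1321) ≈ 15.2°.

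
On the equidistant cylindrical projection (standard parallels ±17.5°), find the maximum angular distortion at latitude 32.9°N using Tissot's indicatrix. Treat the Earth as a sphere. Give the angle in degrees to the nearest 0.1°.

7.3°

The equidistant cylindrical projection with φ₀ = 17.5° has h = 1 (meridians true) and k = cos φ₀ / cos φ along parallels.
At 32.9°: h = 1.000, k = 1.136; principal scales a = 1.136, b = 1.000.
sin(ω/2) = (a − b)/(a + b) = 0.1359/2.136 = 0.06362, so ω = 2 arcsin(0.06362) ≈ 7.3°.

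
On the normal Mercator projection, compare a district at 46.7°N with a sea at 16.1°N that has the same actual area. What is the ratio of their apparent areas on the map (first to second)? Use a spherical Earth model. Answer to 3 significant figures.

1.96

Mercator is conformal with k = sec φ, so areal scale = k² = sec²φ.
At 46.7°: sec²(46.7°) = 1/0.6858² = 2.126.
At 16.1°: sec²(16.1°) = 1/0.9608² = 1.083.
Ratio = 2.126/1.083 = cos²(16.1°)/cos²(46.7°) ≈ 1.96.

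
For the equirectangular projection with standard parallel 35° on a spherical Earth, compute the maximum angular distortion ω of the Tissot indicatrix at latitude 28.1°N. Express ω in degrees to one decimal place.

With standard parallel φ₀ = 35°, the equirectangular projection gives x = Rλ cos φ₀, y = Rφ, so h = 1 and k = cos 35° / cos φ.
At 28.1°: h = 1.000, k = 0.9286; principal scales a = 1.000, b = 0.9286.
sin(ω/2) = (a − b)/(a + b) = 0.07139/1.929 = 0.03702, so ω = 2 arcsin(0.03702) ≈ 4.2°.

4.2°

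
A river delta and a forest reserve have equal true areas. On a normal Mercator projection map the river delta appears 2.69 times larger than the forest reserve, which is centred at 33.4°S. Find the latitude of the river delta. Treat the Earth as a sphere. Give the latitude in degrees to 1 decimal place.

For equal true areas on Mercator, apparent areas scale as sec²φ, so the ratio is cos²φ₂ / cos²φ₁.
cos²φ₂ / cos²φ₁ = 2.69  ⇒  cos φ₁ = cos 33.4° / √2.69 = 0.8348/1.640 = 0.5090.
φ₁ = arccos(0.5090) ≈ 59.4°.

59.4°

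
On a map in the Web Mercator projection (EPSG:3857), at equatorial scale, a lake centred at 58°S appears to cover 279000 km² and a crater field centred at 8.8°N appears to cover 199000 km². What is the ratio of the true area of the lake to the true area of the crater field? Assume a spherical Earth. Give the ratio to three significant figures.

Mercator's areal exaggeration is sec²φ; hence true area = (apparent area) · cos²φ.
True area of lake: 279000 × cos²(58°) = 279000 × 0.2808 = 78350 km².
True area of crater field: 199000 × cos²(8.8°) = 199000 × 0.9766 = 194300 km².
Ratio = 78350 / 194300 ≈ 0.403.

0.403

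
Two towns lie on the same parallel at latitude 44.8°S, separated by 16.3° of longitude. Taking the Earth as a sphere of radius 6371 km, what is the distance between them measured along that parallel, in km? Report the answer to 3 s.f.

Arc length along a parallel = R cos φ · Δλ (with Δλ in radians).
= 6371 × cos 44.8° × (16.3° × π/180) = 6371 × 0.7096 × 0.2845 ≈ 1290 km.

1290 km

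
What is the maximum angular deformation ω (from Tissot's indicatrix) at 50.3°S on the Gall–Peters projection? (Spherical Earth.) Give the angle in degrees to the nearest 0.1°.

The Gall–Peters projection is cylindrical equal-area with φ₀ = 45°. Cylindrical equal-area (φ₀ = 45°): h = cos φ / cos 45° along meridians, k = cos 45° / cos φ along parallels; h·k = 1.
At 50.3°: h = 0.9034, k = 1.107; principal scales a = 1.107, b = 0.9034.
sin(ω/2) = (a − b)/(a + b) = 0.2036/2.010 = 0.1013, so ω = 2 arcsin(0.1013) ≈ 11.6°.

11.6°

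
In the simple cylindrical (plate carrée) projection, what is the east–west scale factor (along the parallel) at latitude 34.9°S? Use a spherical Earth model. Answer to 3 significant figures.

For the equirectangular projection with φ₀ = 0 (plate carrée), h = 1 along meridians and k = sec φ along parallels.
k = 1/cos 34.9° = 1/0.8202 = 1.219.

1.22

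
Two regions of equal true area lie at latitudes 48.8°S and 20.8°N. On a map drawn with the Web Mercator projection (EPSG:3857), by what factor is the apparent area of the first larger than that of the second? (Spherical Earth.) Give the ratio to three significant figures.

Mercator is conformal with k = sec φ, so areal scale = k² = sec²φ.
At 48.8°: sec²(48.8°) = 1/0.6587² = 2.305.
At 20.8°: sec²(20.8°) = 1/0.9348² = 1.144.
Ratio = 2.305/1.144 = cos²(20.8°)/cos²(48.8°) ≈ 2.01.

2.01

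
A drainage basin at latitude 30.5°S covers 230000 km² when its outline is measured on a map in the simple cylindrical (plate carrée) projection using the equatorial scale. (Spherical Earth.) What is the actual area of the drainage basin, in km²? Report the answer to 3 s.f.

198000 km²

Plate carrée maps x = Rλ, y = Rφ. The meridian scale is h = 1 and the parallel scale is k = 1/cos φ = sec φ.
Areal scale = h·k = 1 × sec φ; at 30.5°, h = 1.000, k = 1.161, so h·k = 1.161.
True area = apparent / (areal scale) = 230000 / 1.161 ≈ 198000 km².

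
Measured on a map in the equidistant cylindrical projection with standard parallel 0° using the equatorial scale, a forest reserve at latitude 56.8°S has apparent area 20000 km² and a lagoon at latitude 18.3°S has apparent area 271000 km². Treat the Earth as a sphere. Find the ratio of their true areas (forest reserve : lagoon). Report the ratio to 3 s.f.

Plate carrée has h = 1 and k = sec φ, giving areal scale sec φ; true area = (apparent area) · cos φ.
True area of forest reserve: 20000 × cos(56.8°) = 20000 × 0.5476 = 10950 km².
True area of lagoon: 271000 × cos(18.3°) = 271000 × 0.9494 = 257300 km².
Ratio = 10950 / 257300 ≈ 0.0426.

0.0426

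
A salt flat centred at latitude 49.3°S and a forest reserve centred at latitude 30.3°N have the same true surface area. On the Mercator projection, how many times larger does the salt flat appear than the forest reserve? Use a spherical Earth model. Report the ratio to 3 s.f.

1.75

Mercator areal scale is sec²φ.
At 49.3°: sec²(49.3°) = 1/0.6521² = 2.352.
At 30.3°: sec²(30.3°) = 1/0.8634² = 1.341.
Ratio = 2.352/1.341 = cos²(30.3°)/cos²(49.3°) ≈ 1.75.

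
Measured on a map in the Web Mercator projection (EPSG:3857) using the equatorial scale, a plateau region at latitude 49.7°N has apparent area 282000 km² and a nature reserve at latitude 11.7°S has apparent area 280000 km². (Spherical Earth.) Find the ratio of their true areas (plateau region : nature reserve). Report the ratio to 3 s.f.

0.439

Since Mercator area scale is 1/cos²φ, the true area equals the apparent area multiplied by cos²φ.
True area of plateau region: 282000 × cos²(49.7°) = 282000 × 0.4183 = 118000 km².
True area of nature reserve: 280000 × cos²(11.7°) = 280000 × 0.9589 = 268500 km².
Ratio = 118000 / 268500 ≈ 0.439.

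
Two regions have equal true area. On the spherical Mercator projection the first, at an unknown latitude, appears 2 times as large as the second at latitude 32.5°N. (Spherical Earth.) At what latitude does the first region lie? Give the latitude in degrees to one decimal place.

53.4°

Mercator areal scale is sec²φ, so apparent-area ratio = sec²φ₁ / sec²φ₂ = cos²φ₂ / cos²φ₁.
cos²φ₂ / cos²φ₁ = 2  ⇒  cos φ₁ = cos 32.5° / √2 = 0.8434/1.414 = 0.5964.
φ₁ = arccos(0.5964) ≈ 53.4°.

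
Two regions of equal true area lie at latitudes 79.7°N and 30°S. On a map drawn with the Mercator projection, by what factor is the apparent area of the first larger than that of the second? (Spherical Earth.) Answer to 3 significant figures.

Mercator is conformal with k = sec φ, so areal scale = k² = sec²φ.
At 79.7°: sec²(79.7°) = 1/0.1788² = 31.28.
At 30°: sec²(30°) = 1/0.8660² = 1.333.
Ratio = 31.28/1.333 = cos²(30°)/cos²(79.7°) ≈ 23.5.

23.5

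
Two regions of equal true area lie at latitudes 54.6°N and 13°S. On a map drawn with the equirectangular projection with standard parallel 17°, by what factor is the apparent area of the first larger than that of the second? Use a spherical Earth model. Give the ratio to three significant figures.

In the equirectangular projection with standard parallel φ₀ = 17° (x = Rλ cos φ₀, y = Rφ), meridians are true-scale (h = 1) and the parallel scale is k = cos φ₀ / cos φ.
Areal scale at 54.6°: h·k = 1.000 × 1.651 = 1.651.
Areal scale at 13°: h·k = 1.000 × 0.9815 = 0.9815.
Ratio = 1.651/0.9815 ≈ 1.68.

1.68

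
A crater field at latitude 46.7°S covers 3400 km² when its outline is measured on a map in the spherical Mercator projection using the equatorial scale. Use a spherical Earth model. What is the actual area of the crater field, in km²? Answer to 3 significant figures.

Mercator is conformal, so the point scale is isotropic: h = k = sec φ = 1/cos φ.
Areal scale = k² = sec²φ = 1/cos²(46.7°) = 1/0.6858² = 2.126.
True area = apparent / (areal scale) = 3400 / 2.126 ≈ 1600 km².

1600 km²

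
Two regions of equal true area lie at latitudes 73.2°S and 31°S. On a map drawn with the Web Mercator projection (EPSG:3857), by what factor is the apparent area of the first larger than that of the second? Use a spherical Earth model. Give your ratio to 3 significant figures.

8.80

Mercator areal scale is sec²φ.
At 73.2°: sec²(73.2°) = 1/0.2890² = 11.97.
At 31°: sec²(31°) = 1/0.8572² = 1.361.
Ratio = 11.97/1.361 = cos²(31°)/cos²(73.2°) ≈ 8.80.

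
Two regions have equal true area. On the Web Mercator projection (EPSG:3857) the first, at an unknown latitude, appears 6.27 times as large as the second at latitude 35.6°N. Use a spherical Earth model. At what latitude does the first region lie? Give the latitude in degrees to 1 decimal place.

On Mercator, (apparent₁)/(apparent₂) = sec²φ₁ / sec²φ₂ when true areas are equal.
cos²φ₂ / cos²φ₁ = 6.27  ⇒  cos φ₁ = cos 35.6° / √6.27 = 0.8131/2.504 = 0.3247.
φ₁ = arccos(0.3247) ≈ 71.1°.

71.1°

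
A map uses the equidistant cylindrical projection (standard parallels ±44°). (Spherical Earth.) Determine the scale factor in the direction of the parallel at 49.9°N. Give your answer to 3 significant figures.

With standard parallel φ₀ = 44°, the equirectangular projection gives x = Rλ cos φ₀, y = Rφ, so h = 1 and k = cos 44° / cos φ.
k = cos 44° / cos 49.9° = 0.7193/0.6441 = 1.117.

1.12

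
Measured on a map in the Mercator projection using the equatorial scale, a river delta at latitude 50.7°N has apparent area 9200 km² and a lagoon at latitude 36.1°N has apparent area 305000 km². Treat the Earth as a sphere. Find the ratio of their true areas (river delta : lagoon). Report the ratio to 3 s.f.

Since Mercator area scale is 1/cos²φ, the true area equals the apparent area multiplied by cos²φ.
True area of river delta: 9200 × cos²(50.7°) = 9200 × 0.4012 = 3691 km².
True area of lagoon: 305000 × cos²(36.1°) = 305000 × 0.6528 = 199100 km².
Ratio = 3691 / 199100 ≈ 0.0185.

0.0185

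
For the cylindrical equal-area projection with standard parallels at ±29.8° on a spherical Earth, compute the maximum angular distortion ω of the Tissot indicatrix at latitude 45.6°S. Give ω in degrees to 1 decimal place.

Cylindrical equal-area (φ₀ = 29.8°): h = cos φ / cos 29.8° along meridians, k = cos 29.8° / cos φ along parallels; h·k = 1.
At 45.6°: h = 0.8063, k = 1.240; principal scales a = 1.240, b = 0.8063.
sin(ω/2) = (a − b)/(a + b) = 0.4340/2.047 = 0.2121, so ω = 2 arcsin(0.2121) ≈ 24.5°.

24.5°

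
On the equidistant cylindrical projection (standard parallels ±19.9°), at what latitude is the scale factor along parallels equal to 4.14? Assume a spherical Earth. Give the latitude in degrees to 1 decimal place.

76.9°

In the equirectangular projection with standard parallel φ₀ = 19.9° (x = Rλ cos φ₀, y = Rφ), meridians are true-scale (h = 1) and the parallel scale is k = cos φ₀ / cos φ.
k = cos φ₀ / cos φ = 4.14  ⇒  cos φ = cos 19.9° / 4.14 = 0.2271.
φ = arccos(0.2271) ≈ 76.9°.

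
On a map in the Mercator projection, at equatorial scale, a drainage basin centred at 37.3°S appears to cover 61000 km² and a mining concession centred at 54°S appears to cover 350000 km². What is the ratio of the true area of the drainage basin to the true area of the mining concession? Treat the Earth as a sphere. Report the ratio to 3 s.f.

0.319

Mercator's areal exaggeration is sec²φ; hence true area = (apparent area) · cos²φ.
True area of drainage basin: 61000 × cos²(37.3°) = 61000 × 0.6328 = 38600 km².
True area of mining concession: 350000 × cos²(54°) = 350000 × 0.3455 = 120900 km².
Ratio = 38600 / 120900 ≈ 0.319.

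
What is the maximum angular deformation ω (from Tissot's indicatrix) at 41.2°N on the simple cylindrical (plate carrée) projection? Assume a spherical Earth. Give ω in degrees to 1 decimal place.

In the plate carrée (x = Rλ, y = Rφ), meridians are true-scale (h = 1) and parallels are stretched by k = sec φ.
At 41.2°: h = 1.000, k = 1.329; principal scales a = 1.329, b = 1.000.
sin(ω/2) = (a − b)/(a + b) = 0.3291/2.329 = 0.1413, so ω = 2 arcsin(0.1413) ≈ 16.2°.

16.2°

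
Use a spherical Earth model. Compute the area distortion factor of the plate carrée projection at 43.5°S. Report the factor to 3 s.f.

1.38

In the plate carrée (x = Rλ, y = Rφ), meridians are true-scale (h = 1) and parallels are stretched by k = sec φ.
Areal scale = h·k = 1 × sec φ; at 43.5°, h = 1.000, k = 1.379, so h·k = 1.379.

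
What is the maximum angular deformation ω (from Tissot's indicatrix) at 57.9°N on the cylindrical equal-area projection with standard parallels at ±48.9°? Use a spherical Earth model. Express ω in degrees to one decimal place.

A cylindrical equal-area projection with standard parallel φ₀ has meridian scale h = cos φ / cos φ₀ and parallel scale k = cos φ₀ / cos φ (so areas are preserved, h·k = 1).
At 57.9°: h = 0.8084, k = 1.237; principal scales a = 1.237, b = 0.8084.
sin(ω/2) = (a − b)/(a + b) = 0.4287/2.045 = 0.2096, so ω = 2 arcsin(0.2096) ≈ 24.2°.

24.2°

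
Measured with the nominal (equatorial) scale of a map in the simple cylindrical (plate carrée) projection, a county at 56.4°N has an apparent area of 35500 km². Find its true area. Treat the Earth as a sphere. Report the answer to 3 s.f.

19600 km²

In the plate carrée (x = Rλ, y = Rφ), meridians are true-scale (h = 1) and parallels are stretched by k = sec φ.
Areal scale = h·k = 1 × sec φ; at 56.4°, h = 1.000, k = 1.807, so h·k = 1.807.
True area = apparent / (areal scale) = 35500 / 1.807 ≈ 19600 km².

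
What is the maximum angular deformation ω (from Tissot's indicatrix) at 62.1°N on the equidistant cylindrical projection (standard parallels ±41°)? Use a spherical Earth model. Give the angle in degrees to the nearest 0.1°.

27.1°

In the equirectangular projection with standard parallel φ₀ = 41° (x = Rλ cos φ₀, y = Rφ), meridians are true-scale (h = 1) and the parallel scale is k = cos φ₀ / cos φ.
At 62.1°: h = 1.000, k = 1.613; principal scales a = 1.613, b = 1.000.
sin(ω/2) = (a − b)/(a + b) = 0.6129/2.613 = 0.2346, so ω = 2 arcsin(0.2346) ≈ 27.1°.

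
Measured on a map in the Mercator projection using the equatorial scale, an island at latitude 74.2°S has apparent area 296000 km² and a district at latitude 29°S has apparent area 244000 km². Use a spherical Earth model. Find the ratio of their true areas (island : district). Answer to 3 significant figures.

0.118

Since Mercator area scale is 1/cos²φ, the true area equals the apparent area multiplied by cos²φ.
True area of island: 296000 × cos²(74.2°) = 296000 × 0.07414 = 21940 km².
True area of district: 244000 × cos²(29°) = 244000 × 0.7650 = 186700 km².
Ratio = 21940 / 186700 ≈ 0.118.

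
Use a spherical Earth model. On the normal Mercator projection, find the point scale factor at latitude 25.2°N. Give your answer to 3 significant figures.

1.11

For Mercator, h = k = sec φ (a conformal cylindrical projection has a single point scale, 1/cos φ).
k = 1/cos 25.2° = 1/0.9048 = 1.105.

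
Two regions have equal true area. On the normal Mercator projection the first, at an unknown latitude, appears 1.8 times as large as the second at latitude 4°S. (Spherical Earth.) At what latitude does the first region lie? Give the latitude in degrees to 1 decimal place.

42.0°

For equal true areas on Mercator, apparent areas scale as sec²φ, so the ratio is cos²φ₂ / cos²φ₁.
cos²φ₂ / cos²φ₁ = 1.8  ⇒  cos φ₁ = cos 4° / √1.8 = 0.9976/1.342 = 0.7435.
φ₁ = arccos(0.7435) ≈ 42.0°.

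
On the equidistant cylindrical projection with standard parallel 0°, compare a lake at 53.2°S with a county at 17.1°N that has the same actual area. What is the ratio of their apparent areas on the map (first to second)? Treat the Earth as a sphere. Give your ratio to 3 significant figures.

Plate carrée maps x = Rλ, y = Rφ. The meridian scale is h = 1 and the parallel scale is k = 1/cos φ = sec φ.
Areal scale at 53.2°: h·k = 1.000 × 1.669 = 1.669.
Areal scale at 17.1°: h·k = 1.000 × 1.046 = 1.046.
Ratio = 1.669/1.046 ≈ 1.60.

1.60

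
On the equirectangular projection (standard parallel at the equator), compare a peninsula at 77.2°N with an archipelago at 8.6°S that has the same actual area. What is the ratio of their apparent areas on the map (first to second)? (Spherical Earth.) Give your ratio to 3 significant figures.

4.46

Plate carrée maps x = Rλ, y = Rφ. The meridian scale is h = 1 and the parallel scale is k = 1/cos φ = sec φ.
Areal scale at 77.2°: h·k = 1.000 × 4.514 = 4.514.
Areal scale at 8.6°: h·k = 1.000 × 1.011 = 1.011.
Ratio = 4.514/1.011 ≈ 4.46.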